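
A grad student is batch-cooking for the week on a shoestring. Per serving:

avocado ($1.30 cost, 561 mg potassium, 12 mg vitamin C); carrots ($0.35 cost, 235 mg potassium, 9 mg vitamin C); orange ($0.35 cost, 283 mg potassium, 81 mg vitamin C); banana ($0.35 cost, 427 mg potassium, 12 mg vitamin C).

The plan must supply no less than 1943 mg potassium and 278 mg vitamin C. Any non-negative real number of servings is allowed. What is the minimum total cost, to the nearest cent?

$1.95

At the optimum either one food covers both requirements or two foods hit both targets exactly; no other combination can be cheaper.
avocado only: max(1943/561, 278/12) = 23.17 servings → $30.12.
carrots only: max(1943/235, 278/9) = 30.89 servings → $10.81.
orange only: max(1943/283, 278/81) = 6.866 servings → $2.40.
banana only: max(1943/427, 278/12) = 23.17 servings → $8.11.
avocado + carrots: intersection lies outside the first quadrant.
avocado + orange with both tight: 1.872 servings and 3.155 servings → $3.54.
avocado + banana: the both-tight solution has a negative serving — not a feasible corner.
carrots + orange with both tight: 4.774 servings and 2.902 servings → $2.69.
carrots + banana: the both-tight solution has a negative serving — not a feasible corner.
orange + banana with both tight: 3.058 servings and 2.523 servings → $1.95.
The minimum over all feasible corners is $1.95.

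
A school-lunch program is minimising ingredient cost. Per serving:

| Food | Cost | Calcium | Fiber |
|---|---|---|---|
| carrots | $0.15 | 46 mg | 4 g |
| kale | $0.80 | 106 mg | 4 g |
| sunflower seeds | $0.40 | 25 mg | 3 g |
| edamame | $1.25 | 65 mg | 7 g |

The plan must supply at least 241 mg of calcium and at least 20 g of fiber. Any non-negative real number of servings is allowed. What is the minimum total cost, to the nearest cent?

The cheapest plan sits at a corner of the feasible region — with two constraints it uses at most two foods.
carrots only: max(241/46, 20/4) = 5.239 servings → $0.79.
kale only: max(241/106, 20/4) = 5 servings → $4.00.
sunflower seeds only: max(241/25, 20/3) = 9.64 servings → $3.86.
edamame only: max(241/65, 20/7) = 3.708 servings → $4.63.
carrots + kale with both tight: 4.817 servings and 0.1833 servings → $0.87.
carrots + sunflower seeds: intersection lies outside the first quadrant.
carrots + edamame: the both-tight solution has a negative serving — not a feasible corner.
kale + sunflower seeds with both tight: 1.023 servings and 5.303 servings → $2.94.
kale + edamame with both tight: 0.8029 servings and 2.398 servings → $3.64.
sunflower seeds + edamame: the both-tight solution has a negative serving — not a feasible corner.
The minimum over all feasible corners is $0.79.

$0.79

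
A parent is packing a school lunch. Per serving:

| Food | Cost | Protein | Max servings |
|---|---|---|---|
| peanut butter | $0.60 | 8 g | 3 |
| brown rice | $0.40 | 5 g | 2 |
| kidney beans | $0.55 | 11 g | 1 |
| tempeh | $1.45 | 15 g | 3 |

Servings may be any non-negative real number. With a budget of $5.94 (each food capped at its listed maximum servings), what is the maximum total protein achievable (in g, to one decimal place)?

73.9 g

Protein per dollar: kidney beans 20, peanut butter 13.33, brown rice 12.5, tempeh 10.34.
Take 1 serving of kidney beans: spends $0.55, +11.0 g protein (running total 11.0 g).
Take 3 servings of peanut butter: spends $1.80, +24.0 g protein (running total 35.0 g).
Take 2 servings of brown rice: spends $0.80, +10.0 g protein (running total 45.0 g).
Take 1.924 servings of tempeh: spends $2.79, +28.9 g protein (running total 73.9 g).
Greedy by best ratio exhausts the cost allowance optimally: 73.9 g.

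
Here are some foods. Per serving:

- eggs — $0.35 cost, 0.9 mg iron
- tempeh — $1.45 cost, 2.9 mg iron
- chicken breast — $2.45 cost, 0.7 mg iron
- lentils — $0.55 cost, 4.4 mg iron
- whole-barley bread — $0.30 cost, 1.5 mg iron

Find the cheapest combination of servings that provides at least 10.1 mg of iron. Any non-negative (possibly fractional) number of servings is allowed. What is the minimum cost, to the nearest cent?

$1.26

Cost per mg of iron: lentils $0.1250, whole-barley bread $0.2000, eggs $0.3889, tempeh $0.5000, chicken breast $3.5000.
With no serving limits, use only lentils: 10.1 mg / 4.4 mg = 2.295 servings × $0.55 = $1.26.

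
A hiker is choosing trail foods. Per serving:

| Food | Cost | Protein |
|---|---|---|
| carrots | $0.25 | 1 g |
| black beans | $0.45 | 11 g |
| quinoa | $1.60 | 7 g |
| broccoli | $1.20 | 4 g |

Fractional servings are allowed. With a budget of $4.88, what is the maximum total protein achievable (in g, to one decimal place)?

Protein per dollar: black beans 24.44, quinoa 4.375, carrots 4, broccoli 3.333.
With no serving limits, spend the whole cost allowance on black beans: $4.88 / $0.45 × 11 g = 119.3 g.

119.3 g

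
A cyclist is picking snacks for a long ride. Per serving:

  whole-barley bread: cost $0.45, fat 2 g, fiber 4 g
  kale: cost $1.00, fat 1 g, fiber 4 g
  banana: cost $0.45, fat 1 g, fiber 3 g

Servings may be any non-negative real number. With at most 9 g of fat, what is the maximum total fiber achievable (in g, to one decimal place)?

Fiber per g fat: kale 4, banana 3, whole-barley bread 2.
With no serving limits, spend the whole fat allowance on kale: 9 g / 1 g × 4 g = 36.0 g.

36.0 g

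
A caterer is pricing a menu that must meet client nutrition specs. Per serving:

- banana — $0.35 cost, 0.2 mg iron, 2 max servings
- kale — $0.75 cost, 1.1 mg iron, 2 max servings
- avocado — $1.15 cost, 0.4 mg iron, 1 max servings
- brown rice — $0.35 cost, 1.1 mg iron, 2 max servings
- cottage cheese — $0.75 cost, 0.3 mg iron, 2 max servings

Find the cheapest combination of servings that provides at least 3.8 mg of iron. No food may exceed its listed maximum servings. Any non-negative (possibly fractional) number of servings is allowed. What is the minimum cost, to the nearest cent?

$1.79

Cost per mg of iron: brown rice $0.3182, kale $0.6818, banana $1.7500, cottage cheese $2.5000, avocado $2.8750.
Take 2 servings of brown rice: +2.2 mg iron for $0.70 (total $0.70, still need 1.6 mg).
Take 1.455 servings of kale: +1.6 mg iron for $1.09 (total $1.79, still need 0.0 mg).
Filling from the cheapest source first is optimal under one linear minimum: $1.79.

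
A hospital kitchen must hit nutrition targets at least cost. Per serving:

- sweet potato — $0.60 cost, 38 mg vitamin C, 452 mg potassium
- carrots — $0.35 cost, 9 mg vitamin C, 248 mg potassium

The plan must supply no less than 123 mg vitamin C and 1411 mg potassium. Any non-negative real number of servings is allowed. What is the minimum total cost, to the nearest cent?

A basic optimal solution has at most two foods positive. Try each food alone and each pair with both targets met exactly.
sweet potato only: max(123/38, 1411/452) = 3.237 servings → $1.94.
carrots only: max(123/9, 1411/248) = 13.67 servings → $4.78.
sweet potato + carrots with both targets exact would need a negative amount; discard.
So the least-cost plan costs $1.94.

$1.94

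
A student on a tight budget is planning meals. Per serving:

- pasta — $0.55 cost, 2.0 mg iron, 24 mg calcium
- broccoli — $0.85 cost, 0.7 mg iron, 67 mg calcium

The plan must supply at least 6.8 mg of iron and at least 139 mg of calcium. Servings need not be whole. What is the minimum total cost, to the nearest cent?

$2.51

The cheapest plan sits at a corner of the feasible region — with two constraints it uses at most two foods.
pasta only: max(6.8/2.0, 139/24) = 5.792 servings → $3.19.
broccoli only: max(6.8/0.7, 139/67) = 9.714 servings → $8.26.
pasta + broccoli with both tight: 3.057 servings and 0.9795 servings → $2.51.
The minimum over all feasible corners is $2.51.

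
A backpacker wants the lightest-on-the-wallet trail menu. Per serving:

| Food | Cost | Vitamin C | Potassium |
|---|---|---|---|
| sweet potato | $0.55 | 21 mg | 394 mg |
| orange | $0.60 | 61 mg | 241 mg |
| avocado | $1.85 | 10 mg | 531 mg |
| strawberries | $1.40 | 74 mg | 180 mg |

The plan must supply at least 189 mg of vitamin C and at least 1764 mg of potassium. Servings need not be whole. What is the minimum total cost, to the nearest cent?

$2.98

A basic optimal solution has at most two foods positive. Try each food alone and each pair with both targets met exactly.
sweet potato only: max(189/21, 1764/394) = 9 servings → $4.95.
orange only: max(189/61, 1764/241) = 7.32 servings → $4.39.
avocado only: max(189/10, 1764/531) = 18.9 servings → $34.97.
strawberries only: max(189/74, 1764/180) = 9.8 servings → $13.72.
sweet potato + orange with both tight: 3.271 servings and 1.972 servings → $2.98.
sweet potato + avocado with both targets exact would need a negative amount; discard.
sweet potato + strawberries with both tight: 3.803 servings and 1.475 servings → $4.16.
orange + avocado with both tight: 2.759 servings and 2.07 servings → $5.48.
orange + strawberries: the both-tight solution has a negative serving — not a feasible corner.
avocado + strawberries with both tight: 2.574 servings and 2.206 servings → $7.85.
The minimum over all feasible corners is $2.98.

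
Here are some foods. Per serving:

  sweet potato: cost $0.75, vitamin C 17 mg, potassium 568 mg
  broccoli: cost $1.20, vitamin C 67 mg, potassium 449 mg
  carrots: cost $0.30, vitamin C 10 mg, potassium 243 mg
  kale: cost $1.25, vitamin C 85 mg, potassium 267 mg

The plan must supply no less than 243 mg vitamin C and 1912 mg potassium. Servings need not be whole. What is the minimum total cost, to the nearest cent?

$4.40

Compare the cost at each extreme point of the feasible region.
sweet potato only: max(243/17, 1912/568) = 14.29 servings → $10.72.
broccoli only: max(243/67, 1912/449) = 4.258 servings → $5.11.
carrots only: max(243/10, 1912/243) = 24.3 servings → $7.29.
kale only: max(243/85, 1912/267) = 7.161 servings → $8.95.
sweet potato + broccoli with both tight: 0.6244 servings and 3.468 servings → $4.63.
sweet potato + carrots: the both-tight solution has a negative serving — not a feasible corner.
sweet potato + kale with both tight: 2.232 servings and 2.412 servings → $4.69.
broccoli + carrots with both tight: 3.386 servings and 1.611 servings → $4.55.
broccoli + kale with both targets exact would need a negative amount; discard.
carrots + kale with both tight: 5.429 servings and 2.22 servings → $4.40.
Cheapest feasible corner: $4.40.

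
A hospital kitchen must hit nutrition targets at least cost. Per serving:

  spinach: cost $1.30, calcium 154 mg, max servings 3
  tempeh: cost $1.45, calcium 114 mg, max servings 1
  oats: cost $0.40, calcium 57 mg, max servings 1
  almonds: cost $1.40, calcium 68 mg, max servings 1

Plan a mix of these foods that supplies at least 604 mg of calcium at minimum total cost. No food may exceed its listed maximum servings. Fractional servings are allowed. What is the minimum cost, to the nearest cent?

Cost per mg of calcium: oats $0.0070, spinach $0.0084, tempeh $0.0127, almonds $0.0206.
Take 1 serving of oats: +57.0 mg calcium for $0.40 (total $0.40, still need 547.0 mg).
Take 3 servings of spinach: +462.0 mg calcium for $3.90 (total $4.30, still need 85.0 mg).
Take 0.7456 servings of tempeh: +85.0 mg calcium for $1.08 (total $5.38, still need 0.0 mg).
Greedy by cheapest-per-mg is optimal for a single linear constraint, so the minimum cost is $5.38.

$5.38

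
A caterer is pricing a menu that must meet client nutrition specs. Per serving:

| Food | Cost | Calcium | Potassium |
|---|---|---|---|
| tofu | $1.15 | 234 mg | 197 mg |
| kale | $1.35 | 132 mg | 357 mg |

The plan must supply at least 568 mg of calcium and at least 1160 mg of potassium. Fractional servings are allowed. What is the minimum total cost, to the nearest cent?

$4.74

A basic optimal solution has at most two foods positive. Try each food alone and each pair with both targets met exactly.
tofu only: max(568/234, 1160/197) = 5.888 servings → $6.77.
kale only: max(568/132, 1160/357) = 4.303 servings → $5.81.
tofu + kale with both tight: 0.8631 servings and 2.773 servings → $4.74.
So the least-cost plan costs $4.74.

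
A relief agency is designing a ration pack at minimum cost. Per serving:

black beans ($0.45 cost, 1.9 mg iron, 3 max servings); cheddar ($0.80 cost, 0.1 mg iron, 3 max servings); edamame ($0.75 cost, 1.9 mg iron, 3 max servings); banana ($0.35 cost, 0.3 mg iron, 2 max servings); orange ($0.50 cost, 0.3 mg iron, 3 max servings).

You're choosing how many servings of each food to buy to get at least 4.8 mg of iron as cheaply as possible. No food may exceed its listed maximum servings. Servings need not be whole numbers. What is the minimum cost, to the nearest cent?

$1.14

Cost per mg of iron: black beans $0.2368, edamame $0.3947, banana $1.1667, orange $1.6667, cheddar $8.0000.
Take 2.526 servings of black beans: +4.8 mg iron for $1.14 (total $1.14, still need 0.0 mg).
Greedy by cheapest-per-mg is optimal for a single linear constraint, so the minimum cost is $1.14.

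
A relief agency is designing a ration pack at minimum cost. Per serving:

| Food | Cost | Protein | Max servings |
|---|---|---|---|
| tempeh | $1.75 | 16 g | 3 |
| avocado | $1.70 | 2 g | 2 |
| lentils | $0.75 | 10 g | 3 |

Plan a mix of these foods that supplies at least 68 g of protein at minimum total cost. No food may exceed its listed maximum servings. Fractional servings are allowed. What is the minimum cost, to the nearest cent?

Cost per g of protein: lentils $0.0750, tempeh $0.1094, avocado $0.8500.
Take 3 servings of lentils: +30.0 g protein for $2.25 (total $2.25, still need 38.0 g).
Take 2.375 servings of tempeh: +38.0 g protein for $4.16 (total $6.41, still need 0.0 g).
Filling from the cheapest source first is optimal under one linear minimum: $6.41.

$6.41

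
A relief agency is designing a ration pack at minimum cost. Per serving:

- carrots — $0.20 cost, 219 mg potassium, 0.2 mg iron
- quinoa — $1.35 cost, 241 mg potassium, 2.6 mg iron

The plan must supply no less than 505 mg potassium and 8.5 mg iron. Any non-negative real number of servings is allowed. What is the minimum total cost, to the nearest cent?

$4.41

carrots only: max(505/219, 8.5/0.2) = 42.5 servings → $8.50.
quinoa only: max(505/241, 8.5/2.6) = 3.269 servings → $4.41.
carrots + quinoa with both targets exact would need a negative amount; discard.
The minimum over all feasible corners is $4.41.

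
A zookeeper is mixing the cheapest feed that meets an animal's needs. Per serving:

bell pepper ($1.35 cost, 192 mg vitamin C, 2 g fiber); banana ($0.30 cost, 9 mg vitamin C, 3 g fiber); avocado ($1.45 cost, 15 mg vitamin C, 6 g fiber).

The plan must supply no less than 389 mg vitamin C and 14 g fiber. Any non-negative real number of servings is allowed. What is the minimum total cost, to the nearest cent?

bell pepper only: max(389/192, 14/2) = 7 servings → $9.45.
banana only: max(389/9, 14/3) = 43.22 servings → $12.97.
avocado only: max(389/15, 14/6) = 25.93 servings → $37.60.
bell pepper + banana with both tight: 1.866 servings and 3.423 servings → $3.55.
bell pepper + avocado with both tight: 1.893 servings and 1.702 servings → $5.02.
banana + avocado with both targets exact would need a negative amount; discard.
The minimum over all feasible corners is $3.55.

$3.55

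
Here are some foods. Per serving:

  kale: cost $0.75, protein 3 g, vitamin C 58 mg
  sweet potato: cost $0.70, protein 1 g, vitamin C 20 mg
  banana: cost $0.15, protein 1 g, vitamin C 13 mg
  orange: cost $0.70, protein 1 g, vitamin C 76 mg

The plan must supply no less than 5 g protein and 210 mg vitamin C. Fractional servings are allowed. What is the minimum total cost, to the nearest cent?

$2.02

For a min-cost LP with two ≥-constraints, a basic feasible solution has at most two positive variables.
kale only: max(5/3, 210/58) = 3.621 servings → $2.72.
sweet potato only: max(5/1, 210/20) = 10.5 servings → $7.35.
banana only: max(5/1, 210/13) = 16.15 servings → $2.42.
orange only: max(5/1, 210/76) = 5 servings → $3.50.
kale + sweet potato: the both-tight solution has a negative serving — not a feasible corner.
kale + banana: intersection lies outside the first quadrant.
kale + orange with both tight: 1 serving and 2 servings → $2.15.
sweet potato + banana: the both-tight solution has a negative serving — not a feasible corner.
sweet potato + orange with both tight: 3.036 servings and 1.964 servings → $3.50.
banana + orange with both tight: 2.698 servings and 2.302 servings → $2.02.
So the least-cost plan costs $2.02.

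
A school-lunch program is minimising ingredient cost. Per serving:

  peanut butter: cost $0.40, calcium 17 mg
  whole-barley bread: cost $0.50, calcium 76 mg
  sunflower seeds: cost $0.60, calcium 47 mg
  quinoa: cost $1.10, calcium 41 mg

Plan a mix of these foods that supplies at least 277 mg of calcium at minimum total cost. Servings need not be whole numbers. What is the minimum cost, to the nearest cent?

$1.82

Cost per mg of calcium: whole-barley bread $0.0066, sunflower seeds $0.0128, peanut butter $0.0235, quinoa $0.0268.
With no serving limits, use only whole-barley bread: 277 mg / 76 mg = 3.645 servings × $0.50 = $1.82.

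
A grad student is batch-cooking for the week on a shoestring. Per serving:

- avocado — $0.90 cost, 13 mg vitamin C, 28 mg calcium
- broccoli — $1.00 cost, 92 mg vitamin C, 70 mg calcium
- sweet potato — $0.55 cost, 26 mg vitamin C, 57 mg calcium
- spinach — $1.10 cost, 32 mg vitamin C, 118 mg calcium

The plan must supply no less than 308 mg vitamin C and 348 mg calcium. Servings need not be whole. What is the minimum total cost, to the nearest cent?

For a min-cost LP with two ≥-constraints, a basic feasible solution has at most two positive variables.
avocado only: max(308/13, 348/28) = 23.69 servings → $21.32.
broccoli only: max(308/92, 348/70) = 4.971 servings → $4.97.
sweet potato only: max(308/26, 348/57) = 11.85 servings → $6.52.
spinach only: max(308/32, 348/118) = 9.625 servings → $10.59.
avocado + broccoli with both tight: 6.276 servings and 2.461 servings → $8.11.
avocado + sweet potato with both targets exact would need a negative amount; discard.
avocado + spinach with both targets exact would need a negative amount; discard.
broccoli + sweet potato with both tight: 2.485 servings and 3.054 servings → $4.16.
broccoli + spinach with both tight: 2.926 servings and 1.214 servings → $4.26.
sweet potato + spinach with both targets exact would need a negative amount; discard.
The minimum over all feasible corners is $4.16.

$4.16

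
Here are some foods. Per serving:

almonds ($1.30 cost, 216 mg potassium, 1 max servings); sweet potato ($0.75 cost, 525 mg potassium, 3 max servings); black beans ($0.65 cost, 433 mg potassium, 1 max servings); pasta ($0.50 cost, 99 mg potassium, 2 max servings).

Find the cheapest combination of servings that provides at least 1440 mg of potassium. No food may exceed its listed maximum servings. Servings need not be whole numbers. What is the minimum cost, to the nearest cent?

$2.06

Cost per mg of potassium: sweet potato $0.0014, black beans $0.0015, pasta $0.0051, almonds $0.0060.
Take 2.743 servings of sweet potato: +1440.0 mg potassium for $2.06 (total $2.06, still need 0.0 mg).
Greedy by cheapest-per-mg is optimal for a single linear constraint, so the minimum cost is $2.06.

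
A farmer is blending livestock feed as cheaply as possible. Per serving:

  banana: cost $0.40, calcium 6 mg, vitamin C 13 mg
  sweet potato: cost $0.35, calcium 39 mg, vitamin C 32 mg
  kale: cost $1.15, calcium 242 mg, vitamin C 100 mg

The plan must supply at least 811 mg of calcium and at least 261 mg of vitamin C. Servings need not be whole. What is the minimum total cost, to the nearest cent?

$3.85

Compare the cost at each extreme point of the feasible region.
banana only: max(811/6, 261/13) = 135.2 servings → $54.07.
sweet potato only: max(811/39, 261/32) = 20.79 servings → $7.28.
kale only: max(811/242, 261/100) = 3.351 servings → $3.85.
banana + sweet potato with both targets exact would need a negative amount; discard.
banana + kale: intersection lies outside the first quadrant.
sweet potato + kale: the both-tight solution has a negative serving — not a feasible corner.
Cheapest feasible corner: $3.85.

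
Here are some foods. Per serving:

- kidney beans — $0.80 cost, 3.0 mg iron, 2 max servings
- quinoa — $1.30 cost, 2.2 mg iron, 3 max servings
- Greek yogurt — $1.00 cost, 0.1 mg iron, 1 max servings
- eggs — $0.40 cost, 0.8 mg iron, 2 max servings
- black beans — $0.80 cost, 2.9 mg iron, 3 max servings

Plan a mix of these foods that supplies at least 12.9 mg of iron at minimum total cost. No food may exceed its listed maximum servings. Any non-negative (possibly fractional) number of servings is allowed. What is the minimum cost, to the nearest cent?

$3.50

Cost per mg of iron: kidney beans $0.2667, black beans $0.2759, eggs $0.5000, quinoa $0.5909, Greek yogurt $10.0000.
Take 2 servings of kidney beans: +6.0 mg iron for $1.60 (total $1.60, still need 6.9 mg).
Take 2.379 servings of black beans: +6.9 mg iron for $1.90 (total $3.50, still need 0.0 mg).
Filling from the cheapest source first is optimal under one linear minimum: $3.50.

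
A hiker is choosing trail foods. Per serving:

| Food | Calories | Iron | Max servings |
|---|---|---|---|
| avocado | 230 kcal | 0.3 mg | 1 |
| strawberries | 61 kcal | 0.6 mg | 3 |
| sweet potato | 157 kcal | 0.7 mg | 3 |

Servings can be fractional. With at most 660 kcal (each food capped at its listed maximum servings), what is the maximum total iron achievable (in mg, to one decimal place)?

Iron per kcal: strawberries 0.009836, sweet potato 0.004459, avocado 0.001304.
Take 3 servings of strawberries: uses 183 kcal, +1.8 mg iron (running total 1.8 mg).
Take 3 servings of sweet potato: uses 471 kcal, +2.1 mg iron (running total 3.9 mg).
Take 0.02609 servings of avocado: uses 6 kcal, +0.0 mg iron (running total 3.9 mg).
Filling greedily by iron-per-kcal is optimal for one linear limit, giving 3.9 mg.

3.9 mg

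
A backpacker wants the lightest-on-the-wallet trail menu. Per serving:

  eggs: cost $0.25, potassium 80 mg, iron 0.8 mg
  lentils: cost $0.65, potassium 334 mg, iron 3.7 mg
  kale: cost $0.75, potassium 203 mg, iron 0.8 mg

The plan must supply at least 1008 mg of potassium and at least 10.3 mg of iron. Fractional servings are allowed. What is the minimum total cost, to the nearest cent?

$1.96

The cheapest plan sits at a corner of the feasible region — with two constraints it uses at most two foods.
eggs only: max(1008/80, 10.3/0.8) = 12.88 servings → $3.22.
lentils only: max(1008/334, 10.3/3.7) = 3.018 servings → $1.96.
kale only: max(1008/203, 10.3/0.8) = 12.88 servings → $9.66.
eggs + lentils with both tight: 10.05 servings and 0.6111 servings → $2.91.
eggs + kale: intersection lies outside the first quadrant.
lentils + kale with both tight: 2.654 servings and 0.5981 servings → $2.17.
The minimum over all feasible corners is $1.96.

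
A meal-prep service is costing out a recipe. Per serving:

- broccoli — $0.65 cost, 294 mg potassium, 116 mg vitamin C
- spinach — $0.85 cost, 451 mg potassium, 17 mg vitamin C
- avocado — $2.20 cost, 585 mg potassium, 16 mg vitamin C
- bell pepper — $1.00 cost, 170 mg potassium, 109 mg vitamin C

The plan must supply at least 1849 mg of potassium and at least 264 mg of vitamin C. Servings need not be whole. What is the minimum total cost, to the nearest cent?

The cheapest plan sits at a corner of the feasible region — with two constraints it uses at most two foods.
broccoli only: max(1849/294, 264/116) = 6.289 servings → $4.09.
spinach only: max(1849/451, 264/17) = 15.53 servings → $13.20.
avocado only: max(1849/585, 264/16) = 16.5 servings → $36.30.
bell pepper only: max(1849/170, 264/109) = 10.88 servings → $10.88.
broccoli + spinach with both tight: 1.852 servings and 2.893 servings → $3.66.
broccoli + avocado with both tight: 1.977 servings and 2.167 servings → $6.05.
broccoli + bell pepper: the both-tight solution has a negative serving — not a feasible corner.
spinach + avocado with both targets exact would need a negative amount; discard.
spinach + bell pepper with both tight: 3.386 servings and 1.894 servings → $4.77.
avocado + bell pepper with both tight: 2.566 servings and 2.045 servings → $7.69.
So the least-cost plan costs $3.66.

$3.66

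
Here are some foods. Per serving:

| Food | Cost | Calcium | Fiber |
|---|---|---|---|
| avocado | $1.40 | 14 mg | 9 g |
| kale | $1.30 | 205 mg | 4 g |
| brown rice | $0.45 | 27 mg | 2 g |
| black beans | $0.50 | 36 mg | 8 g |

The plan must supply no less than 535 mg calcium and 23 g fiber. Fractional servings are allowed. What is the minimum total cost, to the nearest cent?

avocado only: max(535/14, 23/9) = 38.21 servings → $53.50.
kale only: max(535/205, 23/4) = 5.75 servings → $7.47.
brown rice only: max(535/27, 23/2) = 19.81 servings → $8.92.
black beans only: max(535/36, 23/8) = 14.86 servings → $7.43.
avocado + kale with both tight: 1.439 servings and 2.511 servings → $5.28.
avocado + brown rice with both targets exact would need a negative amount; discard.
avocado + black beans: intersection lies outside the first quadrant.
kale + brown rice with both tight: 1.487 servings and 8.526 servings → $5.77.
kale + black beans with both tight: 2.307 servings and 1.721 servings → $3.86.
brown rice + black beans: the both-tight solution has a negative serving — not a feasible corner.
Cheapest feasible corner: $3.86.

$3.86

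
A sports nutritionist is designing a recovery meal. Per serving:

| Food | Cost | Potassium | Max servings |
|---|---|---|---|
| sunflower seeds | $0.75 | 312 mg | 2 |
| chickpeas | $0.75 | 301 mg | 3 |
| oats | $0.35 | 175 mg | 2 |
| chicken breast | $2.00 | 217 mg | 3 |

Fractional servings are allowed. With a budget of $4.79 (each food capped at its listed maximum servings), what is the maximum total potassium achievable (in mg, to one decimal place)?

Potassium per dollar: oats 500, sunflower seeds 416, chickpeas 401.3, chicken breast 108.5.
Take 2 servings of oats: spends $0.70, +350.0 mg potassium (running total 350.0 mg).
Take 2 servings of sunflower seeds: spends $1.50, +624.0 mg potassium (running total 974.0 mg).
Take 3 servings of chickpeas: spends $2.25, +903.0 mg potassium (running total 1877.0 mg).
Take 0.17 servings of chicken breast: spends $0.34, +36.9 mg potassium (running total 1913.9 mg).
Filling greedily by potassium-per-dollar is optimal for one linear limit, giving 1913.9 mg.

1913.9 mg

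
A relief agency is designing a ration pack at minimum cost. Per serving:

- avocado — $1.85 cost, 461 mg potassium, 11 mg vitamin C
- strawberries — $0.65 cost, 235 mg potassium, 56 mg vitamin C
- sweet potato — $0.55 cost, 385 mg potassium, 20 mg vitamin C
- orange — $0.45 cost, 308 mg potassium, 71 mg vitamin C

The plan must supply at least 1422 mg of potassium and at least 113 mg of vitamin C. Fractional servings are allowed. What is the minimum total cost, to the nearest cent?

$2.04

At the optimum either one food covers both requirements or two foods hit both targets exactly; no other combination can be cheaper.
avocado only: max(1422/461, 113/11) = 10.27 servings → $19.00.
strawberries only: max(1422/235, 113/56) = 6.051 servings → $3.93.
sweet potato only: max(1422/385, 113/20) = 5.65 servings → $3.11.
orange only: max(1422/308, 113/71) = 4.617 servings → $2.08.
avocado + strawberries with both tight: 2.285 servings and 1.569 servings → $5.25.
avocado + sweet potato: the both-tight solution has a negative serving — not a feasible corner.
avocado + orange with both tight: 2.255 servings and 1.242 servings → $4.73.
strawberries + sweet potato with both tight: 0.8935 servings and 3.148 servings → $2.31.
strawberries + orange: intersection lies outside the first quadrant.
sweet potato + orange with both tight: 3.124 servings and 0.7115 servings → $2.04.
The minimum over all feasible corners is $2.04.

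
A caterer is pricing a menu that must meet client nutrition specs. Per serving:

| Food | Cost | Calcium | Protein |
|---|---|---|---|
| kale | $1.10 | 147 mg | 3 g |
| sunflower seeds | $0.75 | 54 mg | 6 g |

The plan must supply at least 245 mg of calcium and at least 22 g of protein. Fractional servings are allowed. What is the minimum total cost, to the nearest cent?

A basic optimal solution has at most two foods positive. Try each food alone and each pair with both targets met exactly.
kale only: max(245/147, 22/3) = 7.333 servings → $8.07.
sunflower seeds only: max(245/54, 22/6) = 4.537 servings → $3.40.
kale + sunflower seeds with both tight: 0.3917 servings and 3.471 servings → $3.03.
Cheapest feasible corner: $3.03.

$3.03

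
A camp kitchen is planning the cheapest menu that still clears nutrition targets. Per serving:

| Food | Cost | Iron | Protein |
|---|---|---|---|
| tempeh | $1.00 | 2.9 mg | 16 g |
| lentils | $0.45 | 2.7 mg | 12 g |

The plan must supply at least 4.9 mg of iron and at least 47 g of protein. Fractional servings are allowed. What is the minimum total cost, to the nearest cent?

Check every corner: each single food scaled to meet both minima, and each pair solved so both constraints bind.
tempeh only: max(4.9/2.9, 47/16) = 2.938 servings → $2.94.
lentils only: max(4.9/2.7, 47/12) = 3.917 servings → $1.76.
tempeh + lentils: the both-tight solution has a negative serving — not a feasible corner.
So the least-cost plan costs $1.76.

$1.76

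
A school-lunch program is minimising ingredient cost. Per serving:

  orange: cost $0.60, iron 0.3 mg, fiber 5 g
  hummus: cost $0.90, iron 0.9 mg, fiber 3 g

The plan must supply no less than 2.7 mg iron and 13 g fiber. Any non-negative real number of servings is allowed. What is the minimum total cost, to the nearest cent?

With two linear requirements the optimum uses one or two foods; enumerate the corners.
orange only: max(2.7/0.3, 13/5) = 9 servings → $5.40.
hummus only: max(2.7/0.9, 13/3) = 4.333 servings → $3.90.
orange + hummus with both tight: 1 serving and 2.667 servings → $3.00.
The minimum over all feasible corners is $3.00.

$3.00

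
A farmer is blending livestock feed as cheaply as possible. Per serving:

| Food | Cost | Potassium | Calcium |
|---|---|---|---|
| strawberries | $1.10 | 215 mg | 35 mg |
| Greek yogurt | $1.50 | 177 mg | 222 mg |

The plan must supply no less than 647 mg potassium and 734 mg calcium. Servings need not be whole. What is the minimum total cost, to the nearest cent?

Two binding constraints pin down two serving amounts, so the optimal mix uses at most two foods. The candidates are each food alone (scaled to the tighter of potassium/calcium) and each pair with both constraints tight.
strawberries only: max(647/215, 734/35) = 20.97 servings → $23.07.
Greek yogurt only: max(647/177, 734/222) = 3.655 servings → $5.48.
strawberries + Greek yogurt with both tight: 0.3302 servings and 3.254 servings → $5.24.
Cheapest feasible corner: $5.24.

$5.24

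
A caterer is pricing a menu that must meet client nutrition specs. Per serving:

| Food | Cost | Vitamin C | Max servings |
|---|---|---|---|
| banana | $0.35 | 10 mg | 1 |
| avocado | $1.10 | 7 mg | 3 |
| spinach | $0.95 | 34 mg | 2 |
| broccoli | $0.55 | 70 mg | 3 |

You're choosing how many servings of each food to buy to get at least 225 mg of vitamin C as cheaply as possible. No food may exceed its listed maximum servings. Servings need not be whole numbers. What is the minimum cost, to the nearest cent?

$2.07

Cost per mg of vitamin C: broccoli $0.0079, spinach $0.0279, banana $0.0350, avocado $0.1571.
Take 3 servings of broccoli: +210.0 mg vitamin C for $1.65 (total $1.65, still need 15.0 mg).
Take 0.4412 servings of spinach: +15.0 mg vitamin C for $0.42 (total $2.07, still need 0.0 mg).
Greedy by cheapest-per-mg is optimal for a single linear constraint, so the minimum cost is $2.07.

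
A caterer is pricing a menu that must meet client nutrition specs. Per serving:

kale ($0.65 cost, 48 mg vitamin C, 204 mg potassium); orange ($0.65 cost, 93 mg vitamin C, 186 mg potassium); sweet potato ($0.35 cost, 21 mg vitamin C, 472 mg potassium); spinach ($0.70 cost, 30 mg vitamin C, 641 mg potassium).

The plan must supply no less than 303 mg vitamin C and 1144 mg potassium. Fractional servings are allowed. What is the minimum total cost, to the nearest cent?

$2.37

kale only: max(303/48, 1144/204) = 6.312 servings → $4.10.
orange only: max(303/93, 1144/186) = 6.151 servings → $4.00.
sweet potato only: max(303/21, 1144/472) = 14.43 servings → $5.05.
spinach only: max(303/30, 1144/641) = 10.1 servings → $7.07.
kale + orange with both tight: 4.981 servings and 0.687 servings → $3.68.
kale + sweet potato: intersection lies outside the first quadrant.
kale + spinach: intersection lies outside the first quadrant.
orange + sweet potato with both tight: 2.976 servings and 1.251 servings → $2.37.
orange + spinach with both tight: 2.959 servings and 0.926 servings → $2.57.
sweet potato + spinach: the both-tight solution has a negative serving — not a feasible corner.
So the least-cost plan costs $2.37.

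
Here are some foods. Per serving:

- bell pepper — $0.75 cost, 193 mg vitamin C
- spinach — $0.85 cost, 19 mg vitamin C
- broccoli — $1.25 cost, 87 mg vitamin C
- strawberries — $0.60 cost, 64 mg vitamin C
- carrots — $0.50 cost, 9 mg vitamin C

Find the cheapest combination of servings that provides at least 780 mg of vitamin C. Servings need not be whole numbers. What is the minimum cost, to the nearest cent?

Cost per mg of vitamin C: bell pepper $0.0039, strawberries $0.0094, broccoli $0.0144, spinach $0.0447, carrots $0.0556.
With no serving limits, use only bell pepper: 780 mg / 193 mg = 4.041 servings × $0.75 = $3.03.

$3.03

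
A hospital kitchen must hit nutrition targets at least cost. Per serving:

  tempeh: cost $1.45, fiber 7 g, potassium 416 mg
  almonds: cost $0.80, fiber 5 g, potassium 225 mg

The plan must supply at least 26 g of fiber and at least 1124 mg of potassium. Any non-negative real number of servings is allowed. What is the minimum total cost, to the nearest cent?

Minimising a linear cost over {fiber ≥ 26, potassium ≥ 1124, servings ≥ 0} — the optimum is at a vertex, using one or two foods.
tempeh only: max(26/7, 1124/416) = 3.714 servings → $5.39.
almonds only: max(26/5, 1124/225) = 5.2 servings → $4.16.
tempeh + almonds with both targets exact would need a negative amount; discard.
So the least-cost plan costs $4.16.

$4.16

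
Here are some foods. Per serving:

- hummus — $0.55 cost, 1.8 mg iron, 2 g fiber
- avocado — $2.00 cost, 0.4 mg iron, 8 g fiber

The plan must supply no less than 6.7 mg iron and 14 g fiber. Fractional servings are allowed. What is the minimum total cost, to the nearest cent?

$3.68

An LP optimum is at a vertex; with two nutrient constraints at most two foods are used. Check each candidate.
hummus only: max(6.7/1.8, 14/2) = 7 servings → $3.85.
avocado only: max(6.7/0.4, 14/8) = 16.75 servings → $33.50.
hummus + avocado with both tight: 3.529 servings and 0.8676 servings → $3.68.
The minimum over all feasible corners is $3.68.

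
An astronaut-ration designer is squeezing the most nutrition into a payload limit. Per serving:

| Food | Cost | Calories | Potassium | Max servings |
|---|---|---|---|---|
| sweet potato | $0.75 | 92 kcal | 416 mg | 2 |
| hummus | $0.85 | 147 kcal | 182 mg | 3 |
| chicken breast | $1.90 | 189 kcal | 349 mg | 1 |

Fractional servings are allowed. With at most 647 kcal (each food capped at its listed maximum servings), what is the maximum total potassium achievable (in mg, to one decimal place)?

1520.2 mg

Potassium per kcal: sweet potato 4.522, chicken breast 1.847, hummus 1.238.
Take 2 servings of sweet potato: uses 184 kcal, +832.0 mg potassium (running total 832.0 mg).
Take 1 serving of chicken breast: uses 189 kcal, +349.0 mg potassium (running total 1181.0 mg).
Take 1.864 servings of hummus: uses 274 kcal, +339.2 mg potassium (running total 1520.2 mg).
Greedy by best ratio exhausts the calories allowance optimally: 1520.2 mg.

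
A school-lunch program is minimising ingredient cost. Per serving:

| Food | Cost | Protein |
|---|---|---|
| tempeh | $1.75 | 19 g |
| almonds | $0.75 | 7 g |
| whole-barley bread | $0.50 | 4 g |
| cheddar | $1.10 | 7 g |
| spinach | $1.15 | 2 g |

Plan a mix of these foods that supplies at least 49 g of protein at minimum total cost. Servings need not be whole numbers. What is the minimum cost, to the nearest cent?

$4.51

Cost per g of protein: tempeh $0.0921, almonds $0.1071, whole-barley bread $0.1250, cheddar $0.1571, spinach $0.5750.
With no serving limits, use only tempeh: 49 g / 19 g = 2.579 servings × $1.75 = $4.51.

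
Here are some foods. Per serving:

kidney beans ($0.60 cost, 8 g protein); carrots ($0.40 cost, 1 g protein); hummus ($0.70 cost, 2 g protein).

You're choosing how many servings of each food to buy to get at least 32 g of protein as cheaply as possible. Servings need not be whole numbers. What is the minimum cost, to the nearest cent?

$2.40

Cost per g of protein: kidney beans $0.0750, hummus $0.3500, carrots $0.4000.
With no serving limits, use only kidney beans: 32 g / 8 g = 4 servings × $0.60 = $2.40.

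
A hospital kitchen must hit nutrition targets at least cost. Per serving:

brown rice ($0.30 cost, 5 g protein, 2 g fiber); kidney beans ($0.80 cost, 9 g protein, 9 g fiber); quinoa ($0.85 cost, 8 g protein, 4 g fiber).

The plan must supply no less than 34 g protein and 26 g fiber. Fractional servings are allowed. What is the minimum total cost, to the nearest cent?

brown rice only: max(34/5, 26/2) = 13 servings → $3.90.
kidney beans only: max(34/9, 26/9) = 3.778 servings → $3.02.
quinoa only: max(34/8, 26/4) = 6.5 servings → $5.53.
brown rice + kidney beans with both tight: 2.667 servings and 2.296 servings → $2.64.
brown rice + quinoa with both targets exact would need a negative amount; discard.
kidney beans + quinoa with both tight: 2 servings and 2 servings → $3.30.
Cheapest feasible corner: $2.64.

$2.64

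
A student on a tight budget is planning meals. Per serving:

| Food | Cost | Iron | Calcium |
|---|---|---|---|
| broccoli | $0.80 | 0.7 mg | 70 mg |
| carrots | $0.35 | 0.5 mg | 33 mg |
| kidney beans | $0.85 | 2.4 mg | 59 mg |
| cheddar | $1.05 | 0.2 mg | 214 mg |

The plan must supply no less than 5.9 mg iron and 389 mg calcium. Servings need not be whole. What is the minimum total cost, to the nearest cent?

A basic optimal solution has at most two foods positive. Try each food alone and each pair with both targets met exactly.
broccoli only: max(5.9/0.7, 389/70) = 8.429 servings → $6.74.
carrots only: max(5.9/0.5, 389/33) = 11.8 servings → $4.13.
kidney beans only: max(5.9/2.4, 389/59) = 6.593 servings → $5.60.
cheddar only: max(5.9/0.2, 389/214) = 29.5 servings → $30.98.
broccoli + carrots: intersection lies outside the first quadrant.
broccoli + kidney beans with both tight: 4.621 servings and 1.11 servings → $4.64.
broccoli + cheddar with both targets exact would need a negative amount; discard.
carrots + kidney beans with both tight: 11.78 servings and 0.004024 servings → $4.13.
carrots + cheddar with both targets exact would need a negative amount; discard.
kidney beans + cheddar with both tight: 2.361 servings and 1.167 servings → $3.23.
The minimum over all feasible corners is $3.23.

$3.23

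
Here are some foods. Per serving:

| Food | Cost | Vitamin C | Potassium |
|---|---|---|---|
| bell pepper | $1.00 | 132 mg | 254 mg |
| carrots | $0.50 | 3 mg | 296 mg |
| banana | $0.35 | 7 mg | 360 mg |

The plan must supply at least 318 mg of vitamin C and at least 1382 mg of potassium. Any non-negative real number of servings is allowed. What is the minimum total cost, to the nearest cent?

$3.07

An LP optimum is at a vertex; with two nutrient constraints at most two foods are used. Check each candidate.
bell pepper only: max(318/132, 1382/254) = 5.441 servings → $5.44.
carrots only: max(318/3, 1382/296) = 106 servings → $53.00.
banana only: max(318/7, 1382/360) = 45.43 servings → $15.90.
bell pepper + carrots with both tight: 2.349 servings and 2.653 servings → $3.68.
bell pepper + banana with both tight: 2.291 servings and 2.222 servings → $3.07.
carrots + banana with both targets exact would need a negative amount; discard.
So the least-cost plan costs $3.07.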